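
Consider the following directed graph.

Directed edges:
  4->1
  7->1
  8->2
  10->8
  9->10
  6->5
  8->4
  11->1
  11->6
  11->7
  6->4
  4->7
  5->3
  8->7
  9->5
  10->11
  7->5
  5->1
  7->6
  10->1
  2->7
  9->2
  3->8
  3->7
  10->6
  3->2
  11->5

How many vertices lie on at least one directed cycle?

A vertex is on a directed cycle iff it belongs to a strongly connected component of size ≥ 2 (or has a self-loop).
The vertices on cycles are {2, 3, 4, 5, 6, 7, 8} — 7 in total.

7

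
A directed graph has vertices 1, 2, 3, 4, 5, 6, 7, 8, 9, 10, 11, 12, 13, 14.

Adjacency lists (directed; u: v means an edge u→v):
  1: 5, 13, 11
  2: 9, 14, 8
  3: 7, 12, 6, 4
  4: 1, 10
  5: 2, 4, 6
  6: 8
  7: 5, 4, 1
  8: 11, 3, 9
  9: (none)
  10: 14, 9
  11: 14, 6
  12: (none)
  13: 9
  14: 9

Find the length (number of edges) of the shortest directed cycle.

3

For each vertex v, BFS finds the shortest path from v back to v.
The shortest such closed walk is 3 → 6 → 8 → 3, length 3.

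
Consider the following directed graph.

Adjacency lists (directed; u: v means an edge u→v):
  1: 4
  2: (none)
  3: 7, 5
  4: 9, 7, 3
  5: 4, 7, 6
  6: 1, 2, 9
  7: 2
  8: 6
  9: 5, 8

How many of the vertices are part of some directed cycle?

A vertex is on a directed cycle iff it belongs to a strongly connected component of size ≥ 2 (or has a self-loop).
The vertices on cycles are {1, 3, 4, 5, 6, 8, 9} — 7 in total.

7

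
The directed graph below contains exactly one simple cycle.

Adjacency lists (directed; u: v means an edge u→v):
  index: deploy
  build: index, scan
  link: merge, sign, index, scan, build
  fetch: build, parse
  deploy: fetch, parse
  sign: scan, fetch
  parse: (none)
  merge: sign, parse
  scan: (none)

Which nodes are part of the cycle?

build, fetch, index, deploy

DFS with gray/black marking from build:
build gray
  index gray
    deploy gray
      fetch gray
        fetch→build: build is gray → back edge
Back edge closes the cycle build → index → deploy → fetch → build; its vertices are {build, fetch, index, deploy}.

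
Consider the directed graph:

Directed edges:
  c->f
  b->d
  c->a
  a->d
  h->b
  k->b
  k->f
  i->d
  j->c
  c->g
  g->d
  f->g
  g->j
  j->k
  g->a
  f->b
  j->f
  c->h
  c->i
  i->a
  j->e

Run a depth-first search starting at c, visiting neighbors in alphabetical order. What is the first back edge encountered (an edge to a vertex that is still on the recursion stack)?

j->c

DFS from c (visiting neighbors in alphabetical order); mark gray on enter, black on exit:
c gray
  a gray
    d gray
    d black
  a black
  f gray
    b gray
      b→d: d black — skip
    b black
    g gray
      g→a: a black — skip
      g→d: d black — skip
      j gray
        j→c: c is gray → back edge
First back edge: j → c.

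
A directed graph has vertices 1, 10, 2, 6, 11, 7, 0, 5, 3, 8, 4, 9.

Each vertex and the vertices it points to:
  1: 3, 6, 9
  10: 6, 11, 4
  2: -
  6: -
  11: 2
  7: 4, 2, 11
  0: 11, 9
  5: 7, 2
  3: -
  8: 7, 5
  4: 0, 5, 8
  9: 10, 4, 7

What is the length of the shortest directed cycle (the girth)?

3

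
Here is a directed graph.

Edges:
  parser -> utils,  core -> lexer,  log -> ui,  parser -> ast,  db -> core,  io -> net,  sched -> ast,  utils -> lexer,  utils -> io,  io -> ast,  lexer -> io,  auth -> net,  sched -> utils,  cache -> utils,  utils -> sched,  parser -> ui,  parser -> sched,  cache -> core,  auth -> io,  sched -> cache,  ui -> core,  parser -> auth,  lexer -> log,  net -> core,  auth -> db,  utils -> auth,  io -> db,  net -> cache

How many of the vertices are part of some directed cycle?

11

A vertex is on a directed cycle iff it belongs to a strongly connected component of size ≥ 2 (or has a self-loop).
The vertices on cycles are {db, io, ui, log, net, auth, core, cache, lexer, sched, utils} — 11 in total.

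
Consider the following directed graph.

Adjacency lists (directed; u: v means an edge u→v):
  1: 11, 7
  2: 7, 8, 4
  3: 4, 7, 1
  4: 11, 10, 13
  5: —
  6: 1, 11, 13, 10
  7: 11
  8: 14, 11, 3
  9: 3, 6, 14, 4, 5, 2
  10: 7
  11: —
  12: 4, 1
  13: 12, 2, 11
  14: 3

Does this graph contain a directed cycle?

Yes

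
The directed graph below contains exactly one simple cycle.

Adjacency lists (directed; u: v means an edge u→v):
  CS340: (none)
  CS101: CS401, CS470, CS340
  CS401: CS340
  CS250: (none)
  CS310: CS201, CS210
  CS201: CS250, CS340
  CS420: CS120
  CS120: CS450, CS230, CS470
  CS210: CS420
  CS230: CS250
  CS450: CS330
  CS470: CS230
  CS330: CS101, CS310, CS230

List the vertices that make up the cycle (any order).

DFS with gray/black marking from CS120:
CS120 gray
  CS450 gray
    CS330 gray
      CS101 gray
        CS401 gray
          CS340 gray
          CS340 black
        CS401 black
        CS470 gray
          CS230 gray
            CS250 gray
            CS250 black
          CS230 black
        CS470 black
        CS101→CS340: CS340 black — skip
      CS101 black
      CS310 gray
        CS201 gray
          CS201→CS250: CS250 black — skip
          CS201→CS340: CS340 black — skip
        CS201 black
        CS210 gray
          CS420 gray
            CS420→CS120: CS120 is gray → back edge
Back edge closes the cycle CS120 → CS450 → CS330 → CS310 → CS210 → CS420 → CS120; its vertices are {CS120, CS210, CS310, CS330, CS420, CS450}.

CS120, CS210, CS310, CS330, CS420, CS450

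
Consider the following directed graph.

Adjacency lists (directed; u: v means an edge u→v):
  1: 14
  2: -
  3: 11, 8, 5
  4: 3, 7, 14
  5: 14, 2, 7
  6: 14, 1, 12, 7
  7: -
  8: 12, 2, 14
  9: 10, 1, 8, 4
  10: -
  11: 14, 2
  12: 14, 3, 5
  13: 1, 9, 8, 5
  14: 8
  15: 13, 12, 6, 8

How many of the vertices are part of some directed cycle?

A vertex is on a directed cycle iff it belongs to a strongly connected component of size ≥ 2 (or has a self-loop).
The vertices on cycles are {3, 5, 8, 11, 12, 14} — 6 in total.

6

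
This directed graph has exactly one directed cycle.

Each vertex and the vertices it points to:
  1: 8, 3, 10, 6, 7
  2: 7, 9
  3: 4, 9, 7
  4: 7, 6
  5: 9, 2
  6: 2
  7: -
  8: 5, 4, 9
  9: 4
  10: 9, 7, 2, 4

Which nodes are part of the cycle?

2, 4, 6, 9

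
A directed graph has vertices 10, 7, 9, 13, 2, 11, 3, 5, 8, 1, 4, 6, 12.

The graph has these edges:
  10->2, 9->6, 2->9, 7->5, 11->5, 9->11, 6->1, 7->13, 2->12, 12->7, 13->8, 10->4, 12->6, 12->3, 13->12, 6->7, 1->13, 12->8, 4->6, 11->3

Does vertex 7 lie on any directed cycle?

Yes

7 is on a cycle iff 7 can reach itself via ≥1 edge.
7 → 13 → 12 → 7 — yes.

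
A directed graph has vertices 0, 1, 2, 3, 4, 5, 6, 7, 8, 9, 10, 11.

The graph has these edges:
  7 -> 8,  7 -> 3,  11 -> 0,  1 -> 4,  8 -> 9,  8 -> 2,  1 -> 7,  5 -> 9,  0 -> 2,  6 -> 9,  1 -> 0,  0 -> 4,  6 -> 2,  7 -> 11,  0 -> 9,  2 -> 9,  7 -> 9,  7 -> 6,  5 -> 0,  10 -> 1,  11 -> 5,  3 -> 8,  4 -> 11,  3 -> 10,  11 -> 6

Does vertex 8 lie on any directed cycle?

No

8 lies on a cycle iff there is a path from 8 back to itself.
Exploring from 8, it never reaches itself; equivalently, its strongly connected component is a singleton.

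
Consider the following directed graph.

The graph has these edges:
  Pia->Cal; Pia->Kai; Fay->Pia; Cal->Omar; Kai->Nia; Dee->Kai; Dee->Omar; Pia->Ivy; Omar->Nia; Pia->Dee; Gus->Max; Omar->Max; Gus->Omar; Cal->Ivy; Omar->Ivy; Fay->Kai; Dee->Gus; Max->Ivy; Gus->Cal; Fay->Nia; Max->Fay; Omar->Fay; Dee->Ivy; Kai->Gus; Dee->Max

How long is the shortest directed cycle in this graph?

For each vertex v, BFS finds the shortest path from v back to v.
The shortest such closed walk is Fay → Kai → Gus → Omar → Fay, length 4.

4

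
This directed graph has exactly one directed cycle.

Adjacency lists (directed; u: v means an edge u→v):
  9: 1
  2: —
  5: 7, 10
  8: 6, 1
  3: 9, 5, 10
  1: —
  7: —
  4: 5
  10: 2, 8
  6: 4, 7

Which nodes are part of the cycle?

DFS with gray/black marking from 10:
10 gray
  2 gray
  2 black
  8 gray
    6 gray
      4 gray
        5 gray
          7 gray
          7 black
          5→10: 10 is gray → back edge
Back edge closes the cycle 10 → 8 → 6 → 4 → 5 → 10; its vertices are {4, 5, 6, 8, 10}.

4, 5, 6, 8, 10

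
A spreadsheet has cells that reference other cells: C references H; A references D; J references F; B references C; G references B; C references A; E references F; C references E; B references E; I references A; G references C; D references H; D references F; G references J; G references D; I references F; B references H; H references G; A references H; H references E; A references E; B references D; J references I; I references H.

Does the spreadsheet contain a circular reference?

Yes

DFS with white/gray/black marking, starting from G:
G gray
  D gray
    F gray
    F black
    H gray
      E gray
        E→F: F black — skip
      E black
      H→G: G is gray → back edge
Back edge found, so a cycle exists: G → D → H → G.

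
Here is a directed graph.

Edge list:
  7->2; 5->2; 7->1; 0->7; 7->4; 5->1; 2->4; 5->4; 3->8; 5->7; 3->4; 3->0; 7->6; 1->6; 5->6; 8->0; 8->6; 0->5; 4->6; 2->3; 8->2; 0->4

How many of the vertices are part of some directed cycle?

6

A vertex is on a directed cycle iff it belongs to a strongly connected component of size ≥ 2 (or has a self-loop).
The vertices on cycles are {0, 2, 3, 5, 7, 8} — 6 in total.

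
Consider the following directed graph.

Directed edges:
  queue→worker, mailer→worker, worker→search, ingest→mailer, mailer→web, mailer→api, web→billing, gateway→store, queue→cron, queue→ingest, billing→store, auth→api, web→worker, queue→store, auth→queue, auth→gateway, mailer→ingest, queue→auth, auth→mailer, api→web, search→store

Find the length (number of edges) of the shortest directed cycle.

2

For each vertex v, BFS finds the shortest path from v back to v.
The shortest such closed walk is auth → queue → auth, length 2.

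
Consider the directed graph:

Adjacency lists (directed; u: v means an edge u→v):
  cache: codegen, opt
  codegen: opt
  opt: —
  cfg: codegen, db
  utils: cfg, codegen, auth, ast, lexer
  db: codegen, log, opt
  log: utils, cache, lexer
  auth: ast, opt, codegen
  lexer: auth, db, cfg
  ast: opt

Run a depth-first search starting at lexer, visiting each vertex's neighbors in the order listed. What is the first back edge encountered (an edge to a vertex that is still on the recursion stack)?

DFS from lexer (visiting each vertex's neighbors in the order listed); mark gray on enter, black on exit:
lexer gray
  auth gray
    ast gray
      opt gray
      opt black
    ast black
    auth→opt: opt black — skip
    codegen gray
      codegen→opt: opt black — skip
    codegen black
  auth black
  db gray
    db→codegen: codegen black — skip
    log gray
      utils gray
        cfg gray
          cfg→codegen: codegen black — skip
          cfg→db: db is gray → back edge
First back edge: cfg → db.

cfg->db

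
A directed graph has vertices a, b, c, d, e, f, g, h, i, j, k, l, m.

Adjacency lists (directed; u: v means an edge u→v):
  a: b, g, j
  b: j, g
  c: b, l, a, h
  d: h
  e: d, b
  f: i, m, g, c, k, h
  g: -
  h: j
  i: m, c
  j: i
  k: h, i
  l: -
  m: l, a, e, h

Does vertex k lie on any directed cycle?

No

k lies on a cycle iff there is a path from k back to itself.
Exploring from k, it never reaches itself; equivalently, its strongly connected component is a singleton.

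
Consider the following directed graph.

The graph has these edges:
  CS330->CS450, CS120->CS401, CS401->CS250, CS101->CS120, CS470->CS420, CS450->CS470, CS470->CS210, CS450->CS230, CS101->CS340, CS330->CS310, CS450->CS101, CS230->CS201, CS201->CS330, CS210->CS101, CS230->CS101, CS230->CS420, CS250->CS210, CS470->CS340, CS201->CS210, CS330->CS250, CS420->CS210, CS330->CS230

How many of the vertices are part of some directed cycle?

A vertex is on a directed cycle iff it belongs to a strongly connected component of size ≥ 2 (or has a self-loop).
The vertices on cycles are {CS101, CS120, CS201, CS210, CS230, CS250, CS330, CS401, CS450} — 9 in total.

9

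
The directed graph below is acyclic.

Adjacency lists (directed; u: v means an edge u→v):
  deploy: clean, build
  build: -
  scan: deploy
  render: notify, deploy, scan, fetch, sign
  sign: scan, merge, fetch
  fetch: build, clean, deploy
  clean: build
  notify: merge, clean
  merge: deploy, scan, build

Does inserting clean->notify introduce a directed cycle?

Adding clean→notify creates a cycle iff notify can already reach clean.
Path from notify: notify → clean.
So notify → … → clean → notify is a cycle.

Yes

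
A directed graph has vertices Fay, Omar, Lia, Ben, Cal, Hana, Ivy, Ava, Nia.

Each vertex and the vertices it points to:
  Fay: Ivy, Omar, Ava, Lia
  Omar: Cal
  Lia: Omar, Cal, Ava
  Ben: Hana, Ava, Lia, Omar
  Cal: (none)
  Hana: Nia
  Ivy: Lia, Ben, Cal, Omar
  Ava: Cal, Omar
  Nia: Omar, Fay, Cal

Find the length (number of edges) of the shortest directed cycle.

5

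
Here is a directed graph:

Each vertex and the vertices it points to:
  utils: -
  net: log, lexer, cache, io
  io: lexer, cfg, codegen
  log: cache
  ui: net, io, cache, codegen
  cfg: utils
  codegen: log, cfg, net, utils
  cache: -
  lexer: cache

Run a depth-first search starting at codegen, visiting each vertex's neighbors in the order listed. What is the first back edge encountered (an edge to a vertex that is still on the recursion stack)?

DFS from codegen (visiting each vertex's neighbors in the order listed); mark gray on enter, black on exit:
codegen gray
  log gray
    cache gray
    cache black
  log black
  cfg gray
    utils gray
    utils black
  cfg black
  net gray
    net→log: log black — skip
    lexer gray
      lexer→cache: cache black — skip
    lexer black
    net→cache: cache black — skip
    io gray
      io→lexer: lexer black — skip
      io→cfg: cfg black — skip
      io→codegen: codegen is gray → back edge
First back edge: io → codegen.

io→codegen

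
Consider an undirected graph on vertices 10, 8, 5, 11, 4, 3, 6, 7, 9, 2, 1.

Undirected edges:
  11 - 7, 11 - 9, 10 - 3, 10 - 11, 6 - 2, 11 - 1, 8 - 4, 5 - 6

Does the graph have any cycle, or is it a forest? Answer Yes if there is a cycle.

No

DFS, tracking each vertex's parent; an edge to a visited non-parent vertex closes a cycle.
Start from 2:
visit 2 (parent –)
  visit 6 (parent 2)
    6–2: parent, skip
    visit 5 (parent 6)
      5–6: parent, skip
visit 10 (parent –)
  visit 11 (parent 10)
    visit 1 (parent 11)
      1–11: parent, skip
    visit 7 (parent 11)
      7–11: parent, skip
    11–10: parent, skip
    visit 9 (parent 11)
      9–11: parent, skip
  visit 3 (parent 10)
    3–10: parent, skip
visit 8 (parent –)
  visit 4 (parent 8)
    4–8: parent, skip
No non-parent visited neighbor found — the graph is a forest.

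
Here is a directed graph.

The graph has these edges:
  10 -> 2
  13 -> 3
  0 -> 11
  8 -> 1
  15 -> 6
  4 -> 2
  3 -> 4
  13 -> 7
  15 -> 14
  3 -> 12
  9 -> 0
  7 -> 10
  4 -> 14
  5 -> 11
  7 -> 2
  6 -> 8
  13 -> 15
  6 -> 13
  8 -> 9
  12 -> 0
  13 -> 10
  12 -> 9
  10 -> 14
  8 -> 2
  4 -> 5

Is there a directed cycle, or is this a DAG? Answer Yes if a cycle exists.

DFS with white/gray/black marking, starting from 9:
9 gray
  0 gray
    11 gray
    11 black
  0 black
9 black
13 gray
  3 gray
    12 gray
      12→9: 9 black — skip
      12→0: 0 black — skip
    12 black
    4 gray
      2 gray
      2 black
      5 gray
        5→11: 11 black — skip
      5 black
      14 gray
      14 black
    4 black
  3 black
  7 gray
    7→2: 2 black — skip
    10 gray
      10→2: 2 black — skip
      10→14: 14 black — skip
    10 black
  7 black
  15 gray
    6 gray
      6→13: 13 is gray → back edge
Back edge found, so a cycle exists: 13 → 15 → 6 → 13.

Yes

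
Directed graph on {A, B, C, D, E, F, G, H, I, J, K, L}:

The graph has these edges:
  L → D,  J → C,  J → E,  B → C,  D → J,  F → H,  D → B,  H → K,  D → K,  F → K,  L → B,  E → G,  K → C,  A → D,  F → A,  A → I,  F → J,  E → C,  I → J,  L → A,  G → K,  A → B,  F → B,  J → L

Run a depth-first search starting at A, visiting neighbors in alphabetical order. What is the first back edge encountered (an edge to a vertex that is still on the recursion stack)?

DFS from A (visiting neighbors in alphabetical order); mark gray on enter, black on exit:
A gray
  B gray
    C gray
    C black
  B black
  D gray
    D→B: B black — skip
    J gray
      J→C: C black — skip
      E gray
        E→C: C black — skip
        G gray
          K gray
            K→C: C black — skip
          K black
        G black
      E black
      L gray
        L→A: A is gray → back edge
First back edge: L → A.

L->A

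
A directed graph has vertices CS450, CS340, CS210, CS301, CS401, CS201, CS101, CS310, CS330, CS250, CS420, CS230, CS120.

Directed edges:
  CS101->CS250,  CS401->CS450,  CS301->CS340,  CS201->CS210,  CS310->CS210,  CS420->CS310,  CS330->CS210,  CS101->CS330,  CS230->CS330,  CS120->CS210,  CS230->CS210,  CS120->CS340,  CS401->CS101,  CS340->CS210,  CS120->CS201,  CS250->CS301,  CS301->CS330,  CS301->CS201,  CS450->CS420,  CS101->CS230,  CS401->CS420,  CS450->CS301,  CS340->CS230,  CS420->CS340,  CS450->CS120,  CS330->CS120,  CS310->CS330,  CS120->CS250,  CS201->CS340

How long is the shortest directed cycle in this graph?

4

For each vertex v, BFS finds the shortest path from v back to v.
The shortest such closed walk is CS250 → CS301 → CS330 → CS120 → CS250, length 4.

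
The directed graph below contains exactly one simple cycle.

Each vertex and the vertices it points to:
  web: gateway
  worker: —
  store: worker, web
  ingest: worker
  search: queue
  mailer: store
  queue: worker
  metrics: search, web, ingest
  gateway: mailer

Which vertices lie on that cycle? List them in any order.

web, store, mailer, gateway

DFS with gray/black marking from web:
web gray
  gateway gray
    mailer gray
      store gray
        worker gray
        worker black
        store→web: web is gray → back edge
Back edge closes the cycle web → gateway → mailer → store → web; its vertices are {web, store, mailer, gateway}.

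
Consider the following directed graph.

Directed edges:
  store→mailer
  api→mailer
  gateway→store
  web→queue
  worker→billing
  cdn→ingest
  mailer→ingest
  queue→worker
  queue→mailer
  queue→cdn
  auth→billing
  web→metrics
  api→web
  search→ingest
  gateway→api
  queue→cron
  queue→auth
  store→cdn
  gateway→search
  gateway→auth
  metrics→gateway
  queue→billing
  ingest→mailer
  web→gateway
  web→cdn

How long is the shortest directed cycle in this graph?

2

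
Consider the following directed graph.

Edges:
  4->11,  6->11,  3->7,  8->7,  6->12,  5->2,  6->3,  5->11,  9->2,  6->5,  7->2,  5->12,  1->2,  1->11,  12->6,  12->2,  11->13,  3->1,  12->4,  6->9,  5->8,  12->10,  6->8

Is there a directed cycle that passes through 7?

No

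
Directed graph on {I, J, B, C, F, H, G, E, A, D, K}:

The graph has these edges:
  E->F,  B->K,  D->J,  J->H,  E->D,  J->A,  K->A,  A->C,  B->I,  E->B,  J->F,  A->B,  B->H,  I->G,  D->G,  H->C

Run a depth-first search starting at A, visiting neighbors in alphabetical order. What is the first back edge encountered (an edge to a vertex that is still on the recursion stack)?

K→A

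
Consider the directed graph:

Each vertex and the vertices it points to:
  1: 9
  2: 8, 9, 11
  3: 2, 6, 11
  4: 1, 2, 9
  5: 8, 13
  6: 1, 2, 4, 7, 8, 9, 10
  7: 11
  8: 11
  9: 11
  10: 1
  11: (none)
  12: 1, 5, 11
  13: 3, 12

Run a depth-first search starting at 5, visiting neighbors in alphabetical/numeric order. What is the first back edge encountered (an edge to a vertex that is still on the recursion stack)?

12->5

DFS from 5 (visiting neighbors in alphabetical/numeric order); mark gray on enter, black on exit:
5 gray
  8 gray
    11 gray
    11 black
  8 black
  13 gray
    3 gray
      2 gray
        2→8: 8 black — skip
        9 gray
          9→11: 11 black — skip
        9 black
        2→11: 11 black — skip
      2 black
      6 gray
        1 gray
          1→9: 9 black — skip
        1 black
        6→2: 2 black — skip
        4 gray
          4→1: 1 black — skip
          4→2: 2 black — skip
          4→9: 9 black — skip
        4 black
        7 gray
          7→11: 11 black — skip
        7 black
        6→8: 8 black — skip
        6→9: 9 black — skip
        10 gray
          10→1: 1 black — skip
        10 black
      6 black
      3→11: 11 black — skip
    3 black
    12 gray
      12→1: 1 black — skip
      12→5: 5 is gray → back edge
First back edge: 12 → 5.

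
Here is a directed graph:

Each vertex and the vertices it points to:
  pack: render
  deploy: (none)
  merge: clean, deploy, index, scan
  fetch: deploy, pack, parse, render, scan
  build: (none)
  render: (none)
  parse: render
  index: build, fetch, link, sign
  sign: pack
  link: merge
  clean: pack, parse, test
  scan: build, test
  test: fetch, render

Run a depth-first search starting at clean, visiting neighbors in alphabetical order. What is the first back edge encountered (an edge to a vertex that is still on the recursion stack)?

scan→test

DFS from clean (visiting neighbors in alphabetical order); mark gray on enter, black on exit:
clean gray
  pack gray
    render gray
    render black
  pack black
  parse gray
    parse→render: render black — skip
  parse black
  test gray
    fetch gray
      deploy gray
      deploy black
      fetch→pack: pack black — skip
      fetch→parse: parse black — skip
      fetch→render: render black — skip
      scan gray
        build gray
        build black
        scan→test: test is gray → back edge
First back edge: scan → test.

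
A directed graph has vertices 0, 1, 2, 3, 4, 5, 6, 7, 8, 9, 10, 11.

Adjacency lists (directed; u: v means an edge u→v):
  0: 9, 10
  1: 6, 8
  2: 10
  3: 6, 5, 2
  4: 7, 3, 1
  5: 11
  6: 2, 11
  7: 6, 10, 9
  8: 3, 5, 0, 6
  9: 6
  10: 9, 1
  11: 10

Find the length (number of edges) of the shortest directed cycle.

4

For each vertex v, BFS finds the shortest path from v back to v.
The shortest such closed walk is 1 → 6 → 11 → 10 → 1, length 4.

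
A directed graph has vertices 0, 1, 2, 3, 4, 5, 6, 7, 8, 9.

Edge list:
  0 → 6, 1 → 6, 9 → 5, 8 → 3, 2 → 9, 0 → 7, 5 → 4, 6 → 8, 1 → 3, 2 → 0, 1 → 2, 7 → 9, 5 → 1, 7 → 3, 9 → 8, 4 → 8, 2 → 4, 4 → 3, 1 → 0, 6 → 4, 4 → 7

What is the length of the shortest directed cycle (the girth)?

For each vertex v, BFS finds the shortest path from v back to v.
The shortest such closed walk is 2 → 9 → 5 → 1 → 2, length 4.

4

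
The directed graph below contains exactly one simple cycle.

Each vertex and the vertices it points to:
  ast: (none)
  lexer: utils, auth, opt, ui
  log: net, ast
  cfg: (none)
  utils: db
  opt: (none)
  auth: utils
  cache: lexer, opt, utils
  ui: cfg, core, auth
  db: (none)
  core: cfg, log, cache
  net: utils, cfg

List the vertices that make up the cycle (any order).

ui, core, cache, lexer

DFS with gray/black marking from core:
core gray
  cfg gray
  cfg black
  log gray
    net gray
      utils gray
        db gray
        db black
      utils black
      net→cfg: cfg black — skip
    net black
    ast gray
    ast black
  log black
  cache gray
    lexer gray
      lexer→utils: utils black — skip
      auth gray
        auth→utils: utils black — skip
      auth black
      opt gray
      opt black
      ui gray
        ui→cfg: cfg black — skip
        ui→core: core is gray → back edge
Back edge closes the cycle core → cache → lexer → ui → core; its vertices are {ui, core, cache, lexer}.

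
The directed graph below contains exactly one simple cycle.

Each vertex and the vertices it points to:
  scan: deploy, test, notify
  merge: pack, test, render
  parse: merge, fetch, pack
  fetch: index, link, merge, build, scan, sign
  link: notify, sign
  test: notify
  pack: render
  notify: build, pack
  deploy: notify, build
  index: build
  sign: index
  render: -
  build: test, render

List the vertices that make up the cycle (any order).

test, build, notify

DFS with gray/black marking from test:
test gray
  notify gray
    build gray
      build→test: test is gray → back edge
Back edge closes the cycle test → notify → build → test; its vertices are {test, build, notify}.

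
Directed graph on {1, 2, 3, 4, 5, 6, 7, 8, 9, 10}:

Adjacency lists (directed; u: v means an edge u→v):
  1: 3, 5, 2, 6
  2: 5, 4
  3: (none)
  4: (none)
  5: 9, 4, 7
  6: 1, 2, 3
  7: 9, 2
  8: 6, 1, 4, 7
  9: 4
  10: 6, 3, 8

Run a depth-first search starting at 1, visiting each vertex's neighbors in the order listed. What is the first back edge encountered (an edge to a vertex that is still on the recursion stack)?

2→5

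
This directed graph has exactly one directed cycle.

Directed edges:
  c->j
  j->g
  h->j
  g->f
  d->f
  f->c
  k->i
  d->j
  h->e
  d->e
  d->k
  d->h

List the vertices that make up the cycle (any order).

DFS with gray/black marking from f:
f gray
  c gray
    j gray
      g gray
        g→f: f is gray → back edge
Back edge closes the cycle f → c → j → g → f; its vertices are {c, f, g, j}.

c, f, g, j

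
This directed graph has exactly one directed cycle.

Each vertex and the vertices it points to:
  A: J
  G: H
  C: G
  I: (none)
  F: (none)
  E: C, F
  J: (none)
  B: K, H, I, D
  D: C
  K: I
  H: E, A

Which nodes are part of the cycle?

DFS with gray/black marking from H:
H gray
  E gray
    C gray
      G gray
        G→H: H is gray → back edge
Back edge closes the cycle H → E → C → G → H; its vertices are {C, E, G, H}.

C, E, G, H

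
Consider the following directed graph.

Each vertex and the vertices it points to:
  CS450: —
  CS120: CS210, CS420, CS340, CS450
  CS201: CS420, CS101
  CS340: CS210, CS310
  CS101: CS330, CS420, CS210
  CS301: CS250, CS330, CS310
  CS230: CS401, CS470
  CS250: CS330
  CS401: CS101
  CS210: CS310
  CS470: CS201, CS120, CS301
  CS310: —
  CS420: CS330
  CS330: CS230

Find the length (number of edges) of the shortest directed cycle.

For each vertex v, BFS finds the shortest path from v back to v.
The shortest such closed walk is CS230 → CS470 → CS301 → CS330 → CS230, length 4.

4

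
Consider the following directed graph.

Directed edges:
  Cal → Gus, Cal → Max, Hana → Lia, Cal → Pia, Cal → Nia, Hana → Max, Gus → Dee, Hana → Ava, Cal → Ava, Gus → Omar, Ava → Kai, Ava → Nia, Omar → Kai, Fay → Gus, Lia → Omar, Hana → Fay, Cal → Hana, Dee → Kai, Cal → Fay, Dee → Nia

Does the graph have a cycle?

No

DFS with white/gray/black marking, starting from Kai:
Kai gray
Kai black
Hana gray
  Max gray
  Max black
  Fay gray
    Gus gray
      Dee gray
        Nia gray
        Nia black
        Dee→Kai: Kai black — skip
      Dee black
      Omar gray
        Omar→Kai: Kai black — skip
      Omar black
    Gus black
  Fay black
  Ava gray
    Ava→Nia: Nia black — skip
    Ava→Kai: Kai black — skip
  Ava black
  Lia gray
    Lia→Omar: Omar black — skip
  Lia black
Hana black
Pia gray
Pia black
Cal gray
  Cal→Max: Max black — skip
  Cal→Gus: Gus black — skip
  Cal→Nia: Nia black — skip
  Cal→Ava: Ava black — skip
  Cal→Hana: Hana black — skip
  Cal→Fay: Fay black — skip
  Cal→Pia: Pia black — skip
Cal black
Every edge goes to a white or black vertex — no back edge, so the graph is acyclic.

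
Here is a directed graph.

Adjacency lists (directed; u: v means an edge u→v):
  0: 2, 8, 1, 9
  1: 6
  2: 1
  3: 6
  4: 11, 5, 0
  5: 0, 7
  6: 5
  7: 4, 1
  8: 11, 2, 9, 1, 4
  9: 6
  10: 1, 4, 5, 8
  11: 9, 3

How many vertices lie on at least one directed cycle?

A vertex is on a directed cycle iff it belongs to a strongly connected component of size ≥ 2 (or has a self-loop).
The vertices on cycles are {0, 1, 2, 3, 4, 5, 6, 7, 8, 9, 11} — 11 in total.

11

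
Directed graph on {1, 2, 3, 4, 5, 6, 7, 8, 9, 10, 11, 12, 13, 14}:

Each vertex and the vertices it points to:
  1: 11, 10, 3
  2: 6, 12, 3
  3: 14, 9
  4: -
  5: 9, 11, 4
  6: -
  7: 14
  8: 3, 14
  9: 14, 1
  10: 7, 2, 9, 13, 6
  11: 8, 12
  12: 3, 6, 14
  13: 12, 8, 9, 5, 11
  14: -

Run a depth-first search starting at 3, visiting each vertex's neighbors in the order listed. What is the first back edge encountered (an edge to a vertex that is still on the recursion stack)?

8→3

DFS from 3 (visiting each vertex's neighbors in the order listed); mark gray on enter, black on exit:
3 gray
  14 gray
  14 black
  9 gray
    9→14: 14 black — skip
    1 gray
      11 gray
        8 gray
          8→3: 3 is gray → back edge
First back edge: 8 → 3.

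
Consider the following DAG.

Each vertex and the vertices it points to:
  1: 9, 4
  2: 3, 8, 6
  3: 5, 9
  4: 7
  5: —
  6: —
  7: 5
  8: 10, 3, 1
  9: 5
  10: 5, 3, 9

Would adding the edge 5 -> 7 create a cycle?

Yes

Adding 5→7 creates a cycle iff 7 can already reach 5.
Path from 7: 7 → 5.
So 7 → … → 5 → 7 is a cycle.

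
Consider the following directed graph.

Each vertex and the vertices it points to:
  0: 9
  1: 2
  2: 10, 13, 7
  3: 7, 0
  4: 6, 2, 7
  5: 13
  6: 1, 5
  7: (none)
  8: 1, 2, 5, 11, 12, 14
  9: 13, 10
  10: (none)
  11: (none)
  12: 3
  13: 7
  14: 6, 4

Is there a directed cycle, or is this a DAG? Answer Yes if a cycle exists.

No

DFS with white/gray/black marking, starting from 10:
10 gray
10 black
0 gray
  9 gray
    13 gray
      7 gray
      7 black
    13 black
    9→10: 10 black — skip
  9 black
0 black
1 gray
  2 gray
    2→10: 10 black — skip
    2→13: 13 black — skip
    2→7: 7 black — skip
  2 black
1 black
3 gray
  3→7: 7 black — skip
  3→0: 0 black — skip
3 black
4 gray
  6 gray
    6→1: 1 black — skip
    5 gray
      5→13: 13 black — skip
    5 black
  6 black
  4→2: 2 black — skip
  4→7: 7 black — skip
4 black
8 gray
  8→1: 1 black — skip
  8→2: 2 black — skip
  8→5: 5 black — skip
  11 gray
  11 black
  12 gray
    12→3: 3 black — skip
  12 black
  14 gray
    14→6: 6 black — skip
    14→4: 4 black — skip
  14 black
8 black
Every edge goes to a white or black vertex — no back edge, so the graph is acyclic.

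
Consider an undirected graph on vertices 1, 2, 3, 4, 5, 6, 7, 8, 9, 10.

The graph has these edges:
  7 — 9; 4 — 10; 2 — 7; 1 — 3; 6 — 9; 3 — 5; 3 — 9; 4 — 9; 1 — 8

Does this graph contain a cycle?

DFS, tracking each vertex's parent; an edge to a visited non-parent vertex closes a cycle.
Start from 3:
visit 3 (parent –)
  visit 1 (parent 3)
    visit 8 (parent 1)
      8–1: parent, skip
    1–3: parent, skip
  visit 9 (parent 3)
    visit 4 (parent 9)
      4–9: parent, skip
      visit 10 (parent 4)
        10–4: parent, skip
    visit 6 (parent 9)
      6–9: parent, skip
    visit 7 (parent 9)
      7–9: parent, skip
      visit 2 (parent 7)
        2–7: parent, skip
    9–3: parent, skip
  visit 5 (parent 3)
    5–3: parent, skip
No non-parent visited neighbor found — the graph is a forest.

No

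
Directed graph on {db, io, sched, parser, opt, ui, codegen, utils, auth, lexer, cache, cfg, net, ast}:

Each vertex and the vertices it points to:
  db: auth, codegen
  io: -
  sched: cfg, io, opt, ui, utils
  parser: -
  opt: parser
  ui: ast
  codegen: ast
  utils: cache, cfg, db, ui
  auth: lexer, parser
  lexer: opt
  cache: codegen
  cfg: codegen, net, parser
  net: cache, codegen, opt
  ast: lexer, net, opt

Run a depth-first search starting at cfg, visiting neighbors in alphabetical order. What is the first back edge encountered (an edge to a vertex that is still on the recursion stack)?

cache->codegen

DFS from cfg (visiting neighbors in alphabetical order); mark gray on enter, black on exit:
cfg gray
  codegen gray
    ast gray
      lexer gray
        opt gray
          parser gray
          parser black
        opt black
      lexer black
      net gray
        cache gray
          cache→codegen: codegen is gray → back edge
First back edge: cache → codegen.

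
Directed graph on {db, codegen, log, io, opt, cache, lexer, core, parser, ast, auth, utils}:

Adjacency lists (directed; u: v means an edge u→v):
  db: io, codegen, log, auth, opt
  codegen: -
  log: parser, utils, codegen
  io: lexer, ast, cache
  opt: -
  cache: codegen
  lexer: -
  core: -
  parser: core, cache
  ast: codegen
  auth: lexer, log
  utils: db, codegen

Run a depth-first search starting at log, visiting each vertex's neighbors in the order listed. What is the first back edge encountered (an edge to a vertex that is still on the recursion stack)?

db→log

DFS from log (visiting each vertex's neighbors in the order listed); mark gray on enter, black on exit:
log gray
  parser gray
    core gray
    core black
    cache gray
      codegen gray
      codegen black
    cache black
  parser black
  utils gray
    db gray
      io gray
        lexer gray
        lexer black
        ast gray
          ast→codegen: codegen black — skip
        ast black
        io→cache: cache black — skip
      io black
      db→codegen: codegen black — skip
      db→log: log is gray → back edge
First back edge: db → log.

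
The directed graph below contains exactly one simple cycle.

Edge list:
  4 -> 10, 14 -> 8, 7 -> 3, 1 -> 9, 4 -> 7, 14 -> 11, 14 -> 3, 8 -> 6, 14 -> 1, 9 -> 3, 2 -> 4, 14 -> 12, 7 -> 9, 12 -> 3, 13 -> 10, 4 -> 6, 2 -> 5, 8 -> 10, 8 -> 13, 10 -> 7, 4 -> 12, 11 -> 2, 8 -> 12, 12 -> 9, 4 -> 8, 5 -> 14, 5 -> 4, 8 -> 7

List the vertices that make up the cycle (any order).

DFS with gray/black marking from 2:
2 gray
  4 gray
    12 gray
      3 gray
      3 black
      9 gray
        9→3: 3 black — skip
      9 black
    12 black
    8 gray
      13 gray
        10 gray
          7 gray
            7→9: 9 black — skip
            7→3: 3 black — skip
          7 black
        10 black
      13 black
      8→10: 10 black — skip
      6 gray
      6 black
      8→12: 12 black — skip
      8→7: 7 black — skip
    8 black
    4→6: 6 black — skip
    4→7: 7 black — skip
    4→10: 10 black — skip
  4 black
  5 gray
    14 gray
      1 gray
        1→9: 9 black — skip
      1 black
      14→8: 8 black — skip
      11 gray
        11→2: 2 is gray → back edge
Back edge closes the cycle 2 → 5 → 14 → 11 → 2; its vertices are {2, 5, 11, 14}.

2, 5, 11, 14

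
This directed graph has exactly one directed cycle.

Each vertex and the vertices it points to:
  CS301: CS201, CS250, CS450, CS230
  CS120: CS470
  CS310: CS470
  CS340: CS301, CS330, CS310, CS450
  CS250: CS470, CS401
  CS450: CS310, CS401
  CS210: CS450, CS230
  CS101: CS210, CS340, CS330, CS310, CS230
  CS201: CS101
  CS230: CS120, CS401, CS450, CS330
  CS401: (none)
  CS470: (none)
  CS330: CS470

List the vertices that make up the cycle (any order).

CS101, CS201, CS301, CS340

DFS with gray/black marking from CS301:
CS301 gray
  CS201 gray
    CS101 gray
      CS210 gray
        CS450 gray
          CS310 gray
            CS470 gray
            CS470 black
          CS310 black
          CS401 gray
          CS401 black
        CS450 black
        CS230 gray
          CS120 gray
            CS120→CS470: CS470 black — skip
          CS120 black
          CS230→CS401: CS401 black — skip
          CS230→CS450: CS450 black — skip
          CS330 gray
            CS330→CS470: CS470 black — skip
          CS330 black
        CS230 black
      CS210 black
      CS340 gray
        CS340→CS301: CS301 is gray → back edge
Back edge closes the cycle CS301 → CS201 → CS101 → CS340 → CS301; its vertices are {CS101, CS201, CS301, CS340}.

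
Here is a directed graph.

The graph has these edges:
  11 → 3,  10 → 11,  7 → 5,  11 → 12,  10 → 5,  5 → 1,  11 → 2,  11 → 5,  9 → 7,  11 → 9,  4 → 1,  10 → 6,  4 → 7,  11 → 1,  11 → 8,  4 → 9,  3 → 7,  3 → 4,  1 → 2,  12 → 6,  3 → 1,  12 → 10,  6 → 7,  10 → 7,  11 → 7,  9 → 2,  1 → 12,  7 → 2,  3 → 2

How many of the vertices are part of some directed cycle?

10

A vertex is on a directed cycle iff it belongs to a strongly connected component of size ≥ 2 (or has a self-loop).
The vertices on cycles are {1, 3, 4, 5, 6, 7, 9, 10, 11, 12} — 10 in total.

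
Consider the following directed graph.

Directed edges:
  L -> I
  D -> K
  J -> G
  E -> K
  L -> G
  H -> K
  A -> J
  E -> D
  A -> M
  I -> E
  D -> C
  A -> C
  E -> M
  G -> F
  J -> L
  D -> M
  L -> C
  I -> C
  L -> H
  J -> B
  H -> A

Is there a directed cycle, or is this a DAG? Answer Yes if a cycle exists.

Yes

DFS with white/gray/black marking, starting from A:
A gray
  M gray
  M black
  C gray
  C black
  J gray
    B gray
    B black
    G gray
      F gray
      F black
    G black
    L gray
      H gray
        K gray
        K black
        H→A: A is gray → back edge
Back edge found, so a cycle exists: A → J → L → H → A.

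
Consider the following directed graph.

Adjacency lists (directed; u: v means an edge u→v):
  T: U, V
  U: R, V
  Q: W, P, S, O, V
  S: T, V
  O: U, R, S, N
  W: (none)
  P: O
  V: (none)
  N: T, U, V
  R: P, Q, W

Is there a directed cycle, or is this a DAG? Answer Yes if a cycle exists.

Yes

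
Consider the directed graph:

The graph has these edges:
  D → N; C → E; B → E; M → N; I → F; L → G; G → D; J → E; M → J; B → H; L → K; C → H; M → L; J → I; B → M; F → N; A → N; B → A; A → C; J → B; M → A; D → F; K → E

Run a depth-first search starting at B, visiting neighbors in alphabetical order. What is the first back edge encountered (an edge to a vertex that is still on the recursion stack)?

J→B

DFS from B (visiting neighbors in alphabetical order); mark gray on enter, black on exit:
B gray
  A gray
    C gray
      E gray
      E black
      H gray
      H black
    C black
    N gray
    N black
  A black
  B→E: E black — skip
  B→H: H black — skip
  M gray
    M→A: A black — skip
    J gray
      J→B: B is gray → back edge
First back edge: J → B.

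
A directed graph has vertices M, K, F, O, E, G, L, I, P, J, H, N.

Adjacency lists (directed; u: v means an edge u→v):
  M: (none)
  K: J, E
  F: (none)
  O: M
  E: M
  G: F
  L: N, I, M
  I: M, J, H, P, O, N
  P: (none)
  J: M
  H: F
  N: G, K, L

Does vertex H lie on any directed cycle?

No

H lies on a cycle iff there is a path from H back to itself.
Exploring from H, it never reaches itself; equivalently, its strongly connected component is a singleton.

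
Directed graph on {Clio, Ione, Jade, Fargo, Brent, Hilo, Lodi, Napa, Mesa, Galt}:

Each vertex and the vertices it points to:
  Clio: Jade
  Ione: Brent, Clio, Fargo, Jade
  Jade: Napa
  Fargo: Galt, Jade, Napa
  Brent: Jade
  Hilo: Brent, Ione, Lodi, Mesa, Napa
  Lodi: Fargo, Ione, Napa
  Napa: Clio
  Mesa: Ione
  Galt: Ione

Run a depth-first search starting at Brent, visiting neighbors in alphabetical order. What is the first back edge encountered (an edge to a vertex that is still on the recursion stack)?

DFS from Brent (visiting neighbors in alphabetical order); mark gray on enter, black on exit:
Brent gray
  Jade gray
    Napa gray
      Clio gray
        Clio→Jade: Jade is gray → back edge
First back edge: Clio → Jade.

Clio->Jade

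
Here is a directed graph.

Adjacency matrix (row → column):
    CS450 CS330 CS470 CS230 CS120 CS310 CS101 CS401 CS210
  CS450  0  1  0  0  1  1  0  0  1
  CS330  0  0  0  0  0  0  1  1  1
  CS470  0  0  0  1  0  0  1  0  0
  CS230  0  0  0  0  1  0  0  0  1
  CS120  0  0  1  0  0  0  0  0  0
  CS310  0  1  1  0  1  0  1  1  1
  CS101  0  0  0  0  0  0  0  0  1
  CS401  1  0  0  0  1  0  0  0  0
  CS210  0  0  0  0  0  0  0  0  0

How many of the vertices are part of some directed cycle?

7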